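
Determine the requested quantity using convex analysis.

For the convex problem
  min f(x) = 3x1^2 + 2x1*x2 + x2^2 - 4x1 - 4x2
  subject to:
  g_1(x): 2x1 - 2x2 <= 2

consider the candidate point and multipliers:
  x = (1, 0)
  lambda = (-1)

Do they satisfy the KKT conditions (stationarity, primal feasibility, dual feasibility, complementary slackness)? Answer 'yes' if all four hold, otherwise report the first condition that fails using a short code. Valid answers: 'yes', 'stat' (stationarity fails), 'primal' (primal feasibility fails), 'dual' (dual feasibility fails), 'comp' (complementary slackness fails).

Gradient of f: grad f(x) = Q x + c = (2, -2)
Constraint values g_i(x) = a_i^T x - b_i:
  g_1((1, 0)) = 0
Stationarity residual: grad f(x) + sum_i lambda_i a_i = (0, 0)
  -> stationarity OK
Primal feasibility (all g_i <= 0): OK
Dual feasibility (all lambda_i >= 0): FAILS
Complementary slackness (lambda_i * g_i(x) = 0 for all i): OK

Verdict: the first failing condition is dual_feasibility -> dual.

dual


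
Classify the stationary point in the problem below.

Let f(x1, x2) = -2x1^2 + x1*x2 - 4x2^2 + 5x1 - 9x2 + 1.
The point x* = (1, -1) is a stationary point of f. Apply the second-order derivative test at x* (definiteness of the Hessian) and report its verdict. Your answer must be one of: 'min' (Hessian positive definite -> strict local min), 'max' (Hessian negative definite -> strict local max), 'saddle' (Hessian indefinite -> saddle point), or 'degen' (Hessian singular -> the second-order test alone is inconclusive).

Compute the Hessian H = grad^2 f:
  H = [[-4, 1], [1, -8]]
Verify stationarity: grad f(x*) = H x* + g = (0, 0).
Eigenvalues of H: -8.2361, -3.7639.
Both eigenvalues < 0, so H is negative definite -> x* is a strict local max.

max


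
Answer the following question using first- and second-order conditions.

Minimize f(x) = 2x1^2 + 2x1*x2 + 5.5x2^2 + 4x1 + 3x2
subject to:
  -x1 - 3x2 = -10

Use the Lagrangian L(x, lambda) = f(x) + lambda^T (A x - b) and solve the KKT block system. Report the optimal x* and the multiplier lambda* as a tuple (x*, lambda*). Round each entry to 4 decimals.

Form the Lagrangian:
  L(x, lambda) = (1/2) x^T Q x + c^T x + lambda^T (A x - b)
Stationarity (grad_x L = 0): Q x + c + A^T lambda = 0.
Primal feasibility: A x = b.

This gives the KKT block system:
  [ Q   A^T ] [ x     ]   [-c ]
  [ A    0  ] [ lambda ] = [ b ]

Solving the linear system:
  x*      = (0.6571, 3.1143)
  lambda* = (12.8571)
  f(x*)   = 70.2714

x* = (0.6571, 3.1143), lambda* = (12.8571)


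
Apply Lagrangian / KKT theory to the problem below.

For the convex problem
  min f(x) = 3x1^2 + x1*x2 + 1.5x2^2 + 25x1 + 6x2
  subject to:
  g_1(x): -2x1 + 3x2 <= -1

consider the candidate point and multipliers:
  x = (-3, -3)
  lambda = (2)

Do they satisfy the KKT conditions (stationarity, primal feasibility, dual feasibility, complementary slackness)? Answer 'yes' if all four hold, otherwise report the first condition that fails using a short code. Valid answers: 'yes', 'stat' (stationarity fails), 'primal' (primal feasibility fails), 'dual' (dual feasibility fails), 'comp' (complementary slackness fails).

Gradient of f: grad f(x) = Q x + c = (4, -6)
Constraint values g_i(x) = a_i^T x - b_i:
  g_1((-3, -3)) = -2
Stationarity residual: grad f(x) + sum_i lambda_i a_i = (0, 0)
  -> stationarity OK
Primal feasibility (all g_i <= 0): OK
Dual feasibility (all lambda_i >= 0): OK
Complementary slackness (lambda_i * g_i(x) = 0 for all i): FAILS

Verdict: the first failing condition is complementary_slackness -> comp.

comp


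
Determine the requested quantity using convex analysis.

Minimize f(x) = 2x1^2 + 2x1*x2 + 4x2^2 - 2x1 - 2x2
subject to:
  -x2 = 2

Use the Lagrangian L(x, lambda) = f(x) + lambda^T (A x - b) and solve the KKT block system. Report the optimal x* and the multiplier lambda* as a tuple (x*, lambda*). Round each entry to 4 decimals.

Form the Lagrangian:
  L(x, lambda) = (1/2) x^T Q x + c^T x + lambda^T (A x - b)
Stationarity (grad_x L = 0): Q x + c + A^T lambda = 0.
Primal feasibility: A x = b.

This gives the KKT block system:
  [ Q   A^T ] [ x     ]   [-c ]
  [ A    0  ] [ lambda ] = [ b ]

Solving the linear system:
  x*      = (1.5, -2)
  lambda* = (-15)
  f(x*)   = 15.5

x* = (1.5, -2), lambda* = (-15)


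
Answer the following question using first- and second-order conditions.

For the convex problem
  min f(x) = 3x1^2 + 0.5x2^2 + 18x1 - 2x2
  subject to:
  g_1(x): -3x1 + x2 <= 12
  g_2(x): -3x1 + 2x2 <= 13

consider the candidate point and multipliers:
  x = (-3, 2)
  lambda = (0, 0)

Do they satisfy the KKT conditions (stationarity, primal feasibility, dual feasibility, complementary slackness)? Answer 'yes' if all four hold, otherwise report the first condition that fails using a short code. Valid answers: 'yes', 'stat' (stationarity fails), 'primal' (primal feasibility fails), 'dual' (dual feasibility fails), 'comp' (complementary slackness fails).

Gradient of f: grad f(x) = Q x + c = (0, 0)
Constraint values g_i(x) = a_i^T x - b_i:
  g_1((-3, 2)) = -1
  g_2((-3, 2)) = 0
Stationarity residual: grad f(x) + sum_i lambda_i a_i = (0, 0)
  -> stationarity OK
Primal feasibility (all g_i <= 0): OK
Dual feasibility (all lambda_i >= 0): OK
Complementary slackness (lambda_i * g_i(x) = 0 for all i): OK

Verdict: yes, KKT holds.

yes


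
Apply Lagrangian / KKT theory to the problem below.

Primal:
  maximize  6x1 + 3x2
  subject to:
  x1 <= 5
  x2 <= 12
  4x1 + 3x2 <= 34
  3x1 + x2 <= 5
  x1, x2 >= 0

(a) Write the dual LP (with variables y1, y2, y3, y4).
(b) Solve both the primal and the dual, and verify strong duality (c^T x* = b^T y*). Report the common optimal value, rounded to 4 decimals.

The standard primal-dual pair for 'max c^T x s.t. A x <= b, x >= 0' is:
  Dual:  min b^T y  s.t.  A^T y >= c,  y >= 0.

So the dual LP is:
  minimize  5y1 + 12y2 + 34y3 + 5y4
  subject to:
    y1 + 4y3 + 3y4 >= 6
    y2 + 3y3 + y4 >= 3
    y1, y2, y3, y4 >= 0

Solving the primal: x* = (0, 5).
  primal value c^T x* = 15.
Solving the dual: y* = (0, 0, 0, 3).
  dual value b^T y* = 15.
Strong duality: c^T x* = b^T y*. Confirmed.

15


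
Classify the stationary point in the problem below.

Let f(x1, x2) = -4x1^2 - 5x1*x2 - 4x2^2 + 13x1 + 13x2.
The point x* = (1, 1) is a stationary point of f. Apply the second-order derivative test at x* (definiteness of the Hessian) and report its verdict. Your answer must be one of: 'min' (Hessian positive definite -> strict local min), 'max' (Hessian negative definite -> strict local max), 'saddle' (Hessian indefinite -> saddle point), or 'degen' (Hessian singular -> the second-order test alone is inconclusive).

Compute the Hessian H = grad^2 f:
  H = [[-8, -5], [-5, -8]]
Verify stationarity: grad f(x*) = H x* + g = (0, 0).
Eigenvalues of H: -13, -3.
Both eigenvalues < 0, so H is negative definite -> x* is a strict local max.

max


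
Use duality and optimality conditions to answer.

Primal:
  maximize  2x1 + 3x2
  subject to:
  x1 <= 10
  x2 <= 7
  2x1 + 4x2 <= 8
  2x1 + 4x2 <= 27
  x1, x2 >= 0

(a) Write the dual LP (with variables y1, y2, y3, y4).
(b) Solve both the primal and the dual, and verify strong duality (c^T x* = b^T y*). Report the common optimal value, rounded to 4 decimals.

The standard primal-dual pair for 'max c^T x s.t. A x <= b, x >= 0' is:
  Dual:  min b^T y  s.t.  A^T y >= c,  y >= 0.

So the dual LP is:
  minimize  10y1 + 7y2 + 8y3 + 27y4
  subject to:
    y1 + 2y3 + 2y4 >= 2
    y2 + 4y3 + 4y4 >= 3
    y1, y2, y3, y4 >= 0

Solving the primal: x* = (4, 0).
  primal value c^T x* = 8.
Solving the dual: y* = (0, 0, 1, 0).
  dual value b^T y* = 8.
Strong duality: c^T x* = b^T y*. Confirmed.

8


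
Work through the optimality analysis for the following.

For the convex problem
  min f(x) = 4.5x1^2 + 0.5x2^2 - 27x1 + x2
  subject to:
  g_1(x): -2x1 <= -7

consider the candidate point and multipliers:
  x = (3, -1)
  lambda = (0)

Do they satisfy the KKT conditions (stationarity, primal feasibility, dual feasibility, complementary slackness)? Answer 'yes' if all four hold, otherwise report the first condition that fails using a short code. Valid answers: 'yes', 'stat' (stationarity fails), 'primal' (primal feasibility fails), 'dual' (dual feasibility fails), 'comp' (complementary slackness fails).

Gradient of f: grad f(x) = Q x + c = (0, 0)
Constraint values g_i(x) = a_i^T x - b_i:
  g_1((3, -1)) = 1
Stationarity residual: grad f(x) + sum_i lambda_i a_i = (0, 0)
  -> stationarity OK
Primal feasibility (all g_i <= 0): FAILS
Dual feasibility (all lambda_i >= 0): OK
Complementary slackness (lambda_i * g_i(x) = 0 for all i): OK

Verdict: the first failing condition is primal_feasibility -> primal.

primal


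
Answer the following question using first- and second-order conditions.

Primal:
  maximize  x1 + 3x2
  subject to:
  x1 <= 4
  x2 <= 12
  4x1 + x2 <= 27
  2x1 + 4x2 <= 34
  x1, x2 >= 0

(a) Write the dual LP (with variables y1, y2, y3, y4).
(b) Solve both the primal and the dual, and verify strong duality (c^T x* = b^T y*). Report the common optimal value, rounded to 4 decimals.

The standard primal-dual pair for 'max c^T x s.t. A x <= b, x >= 0' is:
  Dual:  min b^T y  s.t.  A^T y >= c,  y >= 0.

So the dual LP is:
  minimize  4y1 + 12y2 + 27y3 + 34y4
  subject to:
    y1 + 4y3 + 2y4 >= 1
    y2 + y3 + 4y4 >= 3
    y1, y2, y3, y4 >= 0

Solving the primal: x* = (0, 8.5).
  primal value c^T x* = 25.5.
Solving the dual: y* = (0, 0, 0, 0.75).
  dual value b^T y* = 25.5.
Strong duality: c^T x* = b^T y*. Confirmed.

25.5


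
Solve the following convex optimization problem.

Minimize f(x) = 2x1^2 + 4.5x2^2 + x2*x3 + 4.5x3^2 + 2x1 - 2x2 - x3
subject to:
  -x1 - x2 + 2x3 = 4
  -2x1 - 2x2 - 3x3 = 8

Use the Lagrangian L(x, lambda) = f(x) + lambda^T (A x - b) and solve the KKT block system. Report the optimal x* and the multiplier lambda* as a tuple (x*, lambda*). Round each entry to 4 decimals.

Form the Lagrangian:
  L(x, lambda) = (1/2) x^T Q x + c^T x + lambda^T (A x - b)
Stationarity (grad_x L = 0): Q x + c + A^T lambda = 0.
Primal feasibility: A x = b.

This gives the KKT block system:
  [ Q   A^T ] [ x     ]   [-c ]
  [ A    0  ] [ lambda ] = [ b ]

Solving the linear system:
  x*      = (-3.0769, -0.9231, 0)
  lambda* = (-3.8681, -3.2198)
  f(x*)   = 18.4615

x* = (-3.0769, -0.9231, 0), lambda* = (-3.8681, -3.2198)


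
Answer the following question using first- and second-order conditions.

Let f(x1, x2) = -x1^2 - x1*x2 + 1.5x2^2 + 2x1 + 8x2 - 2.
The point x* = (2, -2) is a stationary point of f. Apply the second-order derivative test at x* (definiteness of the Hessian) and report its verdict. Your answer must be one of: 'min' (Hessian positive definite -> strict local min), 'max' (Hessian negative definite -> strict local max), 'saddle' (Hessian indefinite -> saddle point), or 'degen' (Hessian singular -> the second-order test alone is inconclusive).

Compute the Hessian H = grad^2 f:
  H = [[-2, -1], [-1, 3]]
Verify stationarity: grad f(x*) = H x* + g = (0, 0).
Eigenvalues of H: -2.1926, 3.1926.
Eigenvalues have mixed signs, so H is indefinite -> x* is a saddle point.

saddle


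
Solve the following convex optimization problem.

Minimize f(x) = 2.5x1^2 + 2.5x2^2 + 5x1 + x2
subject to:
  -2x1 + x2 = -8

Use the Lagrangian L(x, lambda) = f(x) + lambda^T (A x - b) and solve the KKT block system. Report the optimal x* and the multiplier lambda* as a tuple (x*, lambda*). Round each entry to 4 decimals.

Form the Lagrangian:
  L(x, lambda) = (1/2) x^T Q x + c^T x + lambda^T (A x - b)
Stationarity (grad_x L = 0): Q x + c + A^T lambda = 0.
Primal feasibility: A x = b.

This gives the KKT block system:
  [ Q   A^T ] [ x     ]   [-c ]
  [ A    0  ] [ lambda ] = [ b ]

Solving the linear system:
  x*      = (2.92, -2.16)
  lambda* = (9.8)
  f(x*)   = 45.42

x* = (2.92, -2.16), lambda* = (9.8)


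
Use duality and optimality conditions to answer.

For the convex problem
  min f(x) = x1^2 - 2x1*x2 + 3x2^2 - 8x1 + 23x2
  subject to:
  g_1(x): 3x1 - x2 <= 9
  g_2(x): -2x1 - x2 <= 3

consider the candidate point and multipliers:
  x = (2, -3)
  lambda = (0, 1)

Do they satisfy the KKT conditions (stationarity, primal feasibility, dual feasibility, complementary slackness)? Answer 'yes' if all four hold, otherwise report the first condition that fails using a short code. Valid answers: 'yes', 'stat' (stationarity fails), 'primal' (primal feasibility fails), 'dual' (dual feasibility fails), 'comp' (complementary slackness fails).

Gradient of f: grad f(x) = Q x + c = (2, 1)
Constraint values g_i(x) = a_i^T x - b_i:
  g_1((2, -3)) = 0
  g_2((2, -3)) = -4
Stationarity residual: grad f(x) + sum_i lambda_i a_i = (0, 0)
  -> stationarity OK
Primal feasibility (all g_i <= 0): OK
Dual feasibility (all lambda_i >= 0): OK
Complementary slackness (lambda_i * g_i(x) = 0 for all i): FAILS

Verdict: the first failing condition is complementary_slackness -> comp.

comp


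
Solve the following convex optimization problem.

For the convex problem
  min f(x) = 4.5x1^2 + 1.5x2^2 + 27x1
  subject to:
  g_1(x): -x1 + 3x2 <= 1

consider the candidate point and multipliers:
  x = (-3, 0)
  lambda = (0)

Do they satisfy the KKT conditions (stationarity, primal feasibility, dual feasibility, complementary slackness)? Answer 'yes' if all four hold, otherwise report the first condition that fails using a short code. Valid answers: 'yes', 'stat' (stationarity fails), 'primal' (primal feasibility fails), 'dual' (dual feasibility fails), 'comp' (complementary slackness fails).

Gradient of f: grad f(x) = Q x + c = (0, 0)
Constraint values g_i(x) = a_i^T x - b_i:
  g_1((-3, 0)) = 2
Stationarity residual: grad f(x) + sum_i lambda_i a_i = (0, 0)
  -> stationarity OK
Primal feasibility (all g_i <= 0): FAILS
Dual feasibility (all lambda_i >= 0): OK
Complementary slackness (lambda_i * g_i(x) = 0 for all i): OK

Verdict: the first failing condition is primal_feasibility -> primal.

primal


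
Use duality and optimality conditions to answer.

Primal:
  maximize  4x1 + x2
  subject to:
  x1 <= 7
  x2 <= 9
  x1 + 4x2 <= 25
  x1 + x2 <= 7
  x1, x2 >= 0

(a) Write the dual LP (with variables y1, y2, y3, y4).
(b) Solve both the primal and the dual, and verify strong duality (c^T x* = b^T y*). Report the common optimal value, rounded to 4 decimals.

The standard primal-dual pair for 'max c^T x s.t. A x <= b, x >= 0' is:
  Dual:  min b^T y  s.t.  A^T y >= c,  y >= 0.

So the dual LP is:
  minimize  7y1 + 9y2 + 25y3 + 7y4
  subject to:
    y1 + y3 + y4 >= 4
    y2 + 4y3 + y4 >= 1
    y1, y2, y3, y4 >= 0

Solving the primal: x* = (7, 0).
  primal value c^T x* = 28.
Solving the dual: y* = (3, 0, 0, 1).
  dual value b^T y* = 28.
Strong duality: c^T x* = b^T y*. Confirmed.

28


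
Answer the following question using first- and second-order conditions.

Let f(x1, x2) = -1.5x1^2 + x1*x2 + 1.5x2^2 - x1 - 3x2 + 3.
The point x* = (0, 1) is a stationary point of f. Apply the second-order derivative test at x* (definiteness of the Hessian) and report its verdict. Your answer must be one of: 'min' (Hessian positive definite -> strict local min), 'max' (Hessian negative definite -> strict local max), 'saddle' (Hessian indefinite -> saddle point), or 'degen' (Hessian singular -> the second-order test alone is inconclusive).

Compute the Hessian H = grad^2 f:
  H = [[-3, 1], [1, 3]]
Verify stationarity: grad f(x*) = H x* + g = (0, 0).
Eigenvalues of H: -3.1623, 3.1623.
Eigenvalues have mixed signs, so H is indefinite -> x* is a saddle point.

saddle


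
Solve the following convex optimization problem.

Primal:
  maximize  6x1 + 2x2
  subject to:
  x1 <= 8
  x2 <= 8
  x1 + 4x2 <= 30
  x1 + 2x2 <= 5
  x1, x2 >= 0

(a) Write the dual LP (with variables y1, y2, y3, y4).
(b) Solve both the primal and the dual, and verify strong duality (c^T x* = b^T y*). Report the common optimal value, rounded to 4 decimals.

The standard primal-dual pair for 'max c^T x s.t. A x <= b, x >= 0' is:
  Dual:  min b^T y  s.t.  A^T y >= c,  y >= 0.

So the dual LP is:
  minimize  8y1 + 8y2 + 30y3 + 5y4
  subject to:
    y1 + y3 + y4 >= 6
    y2 + 4y3 + 2y4 >= 2
    y1, y2, y3, y4 >= 0

Solving the primal: x* = (5, 0).
  primal value c^T x* = 30.
Solving the dual: y* = (0, 0, 0, 6).
  dual value b^T y* = 30.
Strong duality: c^T x* = b^T y*. Confirmed.

30


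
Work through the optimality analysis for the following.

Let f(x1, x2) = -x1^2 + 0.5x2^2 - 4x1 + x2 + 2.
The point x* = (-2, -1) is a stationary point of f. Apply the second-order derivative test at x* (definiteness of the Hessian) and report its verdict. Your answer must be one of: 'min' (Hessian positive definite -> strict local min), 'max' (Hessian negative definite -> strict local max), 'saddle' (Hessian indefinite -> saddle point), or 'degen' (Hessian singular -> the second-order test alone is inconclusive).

Compute the Hessian H = grad^2 f:
  H = [[-2, 0], [0, 1]]
Verify stationarity: grad f(x*) = H x* + g = (0, 0).
Eigenvalues of H: -2, 1.
Eigenvalues have mixed signs, so H is indefinite -> x* is a saddle point.

saddle


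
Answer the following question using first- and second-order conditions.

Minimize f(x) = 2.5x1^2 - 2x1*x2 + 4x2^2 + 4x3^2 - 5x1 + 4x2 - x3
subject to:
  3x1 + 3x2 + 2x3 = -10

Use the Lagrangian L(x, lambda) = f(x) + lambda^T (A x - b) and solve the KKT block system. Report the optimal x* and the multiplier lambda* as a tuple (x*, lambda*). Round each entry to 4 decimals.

Form the Lagrangian:
  L(x, lambda) = (1/2) x^T Q x + c^T x + lambda^T (A x - b)
Stationarity (grad_x L = 0): Q x + c + A^T lambda = 0.
Primal feasibility: A x = b.

This gives the KKT block system:
  [ Q   A^T ] [ x     ]   [-c ]
  [ A    0  ] [ lambda ] = [ b ]

Solving the linear system:
  x*      = (-1.231, -1.7617, -0.511)
  lambda* = (2.5439)
  f(x*)   = 12.5289

x* = (-1.231, -1.7617, -0.511), lambda* = (2.5439)


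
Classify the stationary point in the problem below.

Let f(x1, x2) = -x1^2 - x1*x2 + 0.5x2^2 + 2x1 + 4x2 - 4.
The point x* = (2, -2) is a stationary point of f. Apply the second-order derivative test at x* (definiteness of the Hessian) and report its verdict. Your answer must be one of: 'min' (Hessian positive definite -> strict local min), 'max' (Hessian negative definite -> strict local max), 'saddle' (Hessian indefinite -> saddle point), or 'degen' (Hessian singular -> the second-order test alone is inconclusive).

Compute the Hessian H = grad^2 f:
  H = [[-2, -1], [-1, 1]]
Verify stationarity: grad f(x*) = H x* + g = (0, 0).
Eigenvalues of H: -2.3028, 1.3028.
Eigenvalues have mixed signs, so H is indefinite -> x* is a saddle point.

saddle


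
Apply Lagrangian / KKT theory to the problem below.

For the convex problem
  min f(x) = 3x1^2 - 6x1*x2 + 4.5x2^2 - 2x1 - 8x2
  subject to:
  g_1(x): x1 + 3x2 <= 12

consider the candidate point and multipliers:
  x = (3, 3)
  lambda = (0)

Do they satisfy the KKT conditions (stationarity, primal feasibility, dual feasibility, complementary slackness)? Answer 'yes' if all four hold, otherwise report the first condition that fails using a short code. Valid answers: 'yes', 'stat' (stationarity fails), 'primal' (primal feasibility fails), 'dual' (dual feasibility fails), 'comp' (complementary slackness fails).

Gradient of f: grad f(x) = Q x + c = (-2, 1)
Constraint values g_i(x) = a_i^T x - b_i:
  g_1((3, 3)) = 0
Stationarity residual: grad f(x) + sum_i lambda_i a_i = (-2, 1)
  -> stationarity FAILS
Primal feasibility (all g_i <= 0): OK
Dual feasibility (all lambda_i >= 0): OK
Complementary slackness (lambda_i * g_i(x) = 0 for all i): OK

Verdict: the first failing condition is stationarity -> stat.

stat


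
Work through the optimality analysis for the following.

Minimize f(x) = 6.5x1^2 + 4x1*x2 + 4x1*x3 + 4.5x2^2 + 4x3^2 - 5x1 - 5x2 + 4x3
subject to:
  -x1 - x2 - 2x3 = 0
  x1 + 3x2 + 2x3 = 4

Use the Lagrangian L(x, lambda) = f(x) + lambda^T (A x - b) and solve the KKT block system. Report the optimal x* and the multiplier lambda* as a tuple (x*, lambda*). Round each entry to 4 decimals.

Form the Lagrangian:
  L(x, lambda) = (1/2) x^T Q x + c^T x + lambda^T (A x - b)
Stationarity (grad_x L = 0): Q x + c + A^T lambda = 0.
Primal feasibility: A x = b.

This gives the KKT block system:
  [ Q   A^T ] [ x     ]   [-c ]
  [ A    0  ] [ lambda ] = [ b ]

Solving the linear system:
  x*      = (-0.0909, 2, -0.9545)
  lambda* = (-9.3182, -7.3182)
  f(x*)   = 7.9545

x* = (-0.0909, 2, -0.9545), lambda* = (-9.3182, -7.3182)


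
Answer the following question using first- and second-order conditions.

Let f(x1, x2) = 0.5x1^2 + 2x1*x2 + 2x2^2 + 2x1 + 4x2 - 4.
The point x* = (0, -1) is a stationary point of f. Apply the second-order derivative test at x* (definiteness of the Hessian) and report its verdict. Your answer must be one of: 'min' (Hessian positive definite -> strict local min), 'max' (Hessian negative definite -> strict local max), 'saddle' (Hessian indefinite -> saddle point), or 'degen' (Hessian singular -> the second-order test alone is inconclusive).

Compute the Hessian H = grad^2 f:
  H = [[1, 2], [2, 4]]
Verify stationarity: grad f(x*) = H x* + g = (0, 0).
Eigenvalues of H: 0, 5.
H has a zero eigenvalue (singular; positive semidefinite but not definite), so H is neither positive definite, negative definite, nor indefinite. The second-order test alone is inconclusive -> degen.
(Indeed, f is constant along the null direction of H through x*, so x* is not a strict local extremum.)

degen


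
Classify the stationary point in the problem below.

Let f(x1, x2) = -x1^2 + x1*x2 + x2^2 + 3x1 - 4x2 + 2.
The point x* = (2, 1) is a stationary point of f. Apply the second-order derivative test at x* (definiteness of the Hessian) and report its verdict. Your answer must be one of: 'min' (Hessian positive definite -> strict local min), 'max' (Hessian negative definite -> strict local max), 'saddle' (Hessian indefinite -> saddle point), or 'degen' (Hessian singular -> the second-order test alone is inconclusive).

Compute the Hessian H = grad^2 f:
  H = [[-2, 1], [1, 2]]
Verify stationarity: grad f(x*) = H x* + g = (0, 0).
Eigenvalues of H: -2.2361, 2.2361.
Eigenvalues have mixed signs, so H is indefinite -> x* is a saddle point.

saddle


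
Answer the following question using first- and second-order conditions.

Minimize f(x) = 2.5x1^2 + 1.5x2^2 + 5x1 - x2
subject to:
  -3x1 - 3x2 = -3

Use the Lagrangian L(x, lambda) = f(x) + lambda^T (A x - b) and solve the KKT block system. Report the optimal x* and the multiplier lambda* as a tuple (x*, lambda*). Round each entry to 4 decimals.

Form the Lagrangian:
  L(x, lambda) = (1/2) x^T Q x + c^T x + lambda^T (A x - b)
Stationarity (grad_x L = 0): Q x + c + A^T lambda = 0.
Primal feasibility: A x = b.

This gives the KKT block system:
  [ Q   A^T ] [ x     ]   [-c ]
  [ A    0  ] [ lambda ] = [ b ]

Solving the linear system:
  x*      = (-0.375, 1.375)
  lambda* = (1.0417)
  f(x*)   = -0.0625

x* = (-0.375, 1.375), lambda* = (1.0417)


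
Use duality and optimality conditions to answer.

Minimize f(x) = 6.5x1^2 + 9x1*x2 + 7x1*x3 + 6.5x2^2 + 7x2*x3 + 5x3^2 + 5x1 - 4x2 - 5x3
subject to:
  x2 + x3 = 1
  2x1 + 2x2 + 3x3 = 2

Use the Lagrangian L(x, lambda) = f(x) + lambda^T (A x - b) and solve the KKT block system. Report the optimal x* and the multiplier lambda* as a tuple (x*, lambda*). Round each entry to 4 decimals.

Form the Lagrangian:
  L(x, lambda) = (1/2) x^T Q x + c^T x + lambda^T (A x - b)
Stationarity (grad_x L = 0): Q x + c + A^T lambda = 0.
Primal feasibility: A x = b.

This gives the KKT block system:
  [ Q   A^T ] [ x     ]   [-c ]
  [ A    0  ] [ lambda ] = [ b ]

Solving the linear system:
  x*      = (-0.4912, 0.0175, 0.9825)
  lambda* = (6.9649, -2.8246)
  f(x*)   = -4.3772

x* = (-0.4912, 0.0175, 0.9825), lambda* = (6.9649, -2.8246)


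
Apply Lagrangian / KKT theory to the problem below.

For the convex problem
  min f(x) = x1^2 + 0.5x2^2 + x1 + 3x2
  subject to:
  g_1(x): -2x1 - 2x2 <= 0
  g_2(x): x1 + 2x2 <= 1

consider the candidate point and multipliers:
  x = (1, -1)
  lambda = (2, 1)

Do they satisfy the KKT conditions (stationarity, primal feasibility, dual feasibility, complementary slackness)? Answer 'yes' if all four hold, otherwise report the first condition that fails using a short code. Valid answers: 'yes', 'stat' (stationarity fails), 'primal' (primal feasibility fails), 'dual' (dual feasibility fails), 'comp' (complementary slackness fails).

Gradient of f: grad f(x) = Q x + c = (3, 2)
Constraint values g_i(x) = a_i^T x - b_i:
  g_1((1, -1)) = 0
  g_2((1, -1)) = -2
Stationarity residual: grad f(x) + sum_i lambda_i a_i = (0, 0)
  -> stationarity OK
Primal feasibility (all g_i <= 0): OK
Dual feasibility (all lambda_i >= 0): OK
Complementary slackness (lambda_i * g_i(x) = 0 for all i): FAILS

Verdict: the first failing condition is complementary_slackness -> comp.

comp


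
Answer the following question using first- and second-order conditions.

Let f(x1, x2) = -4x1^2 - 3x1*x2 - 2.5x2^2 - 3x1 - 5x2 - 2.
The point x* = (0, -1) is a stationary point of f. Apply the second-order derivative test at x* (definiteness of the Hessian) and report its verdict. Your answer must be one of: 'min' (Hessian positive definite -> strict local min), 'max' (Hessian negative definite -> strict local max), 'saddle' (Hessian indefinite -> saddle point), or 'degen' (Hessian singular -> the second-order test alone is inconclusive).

Compute the Hessian H = grad^2 f:
  H = [[-8, -3], [-3, -5]]
Verify stationarity: grad f(x*) = H x* + g = (0, 0).
Eigenvalues of H: -9.8541, -3.1459.
Both eigenvalues < 0, so H is negative definite -> x* is a strict local max.

max


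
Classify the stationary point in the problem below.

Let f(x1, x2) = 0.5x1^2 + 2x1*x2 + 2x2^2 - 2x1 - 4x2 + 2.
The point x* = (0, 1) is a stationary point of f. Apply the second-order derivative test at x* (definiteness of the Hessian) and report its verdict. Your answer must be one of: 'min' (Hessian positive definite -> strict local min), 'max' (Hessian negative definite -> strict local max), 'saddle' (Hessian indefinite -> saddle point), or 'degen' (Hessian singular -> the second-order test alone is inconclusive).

Compute the Hessian H = grad^2 f:
  H = [[1, 2], [2, 4]]
Verify stationarity: grad f(x*) = H x* + g = (0, 0).
Eigenvalues of H: 0, 5.
H has a zero eigenvalue (singular; positive semidefinite but not definite), so H is neither positive definite, negative definite, nor indefinite. The second-order test alone is inconclusive -> degen.
(Indeed, f is constant along the null direction of H through x*, so x* is not a strict local extremum.)

degen


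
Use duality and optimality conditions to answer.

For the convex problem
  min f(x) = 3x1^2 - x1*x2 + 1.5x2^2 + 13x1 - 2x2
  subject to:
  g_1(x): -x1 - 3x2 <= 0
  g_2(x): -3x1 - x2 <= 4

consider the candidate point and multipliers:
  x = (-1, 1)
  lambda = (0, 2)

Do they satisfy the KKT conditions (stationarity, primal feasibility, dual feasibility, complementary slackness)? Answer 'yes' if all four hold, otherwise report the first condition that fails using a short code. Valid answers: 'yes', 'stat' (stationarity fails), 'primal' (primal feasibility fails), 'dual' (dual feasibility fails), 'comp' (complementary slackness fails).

Gradient of f: grad f(x) = Q x + c = (6, 2)
Constraint values g_i(x) = a_i^T x - b_i:
  g_1((-1, 1)) = -2
  g_2((-1, 1)) = -2
Stationarity residual: grad f(x) + sum_i lambda_i a_i = (0, 0)
  -> stationarity OK
Primal feasibility (all g_i <= 0): OK
Dual feasibility (all lambda_i >= 0): OK
Complementary slackness (lambda_i * g_i(x) = 0 for all i): FAILS

Verdict: the first failing condition is complementary_slackness -> comp.

comp


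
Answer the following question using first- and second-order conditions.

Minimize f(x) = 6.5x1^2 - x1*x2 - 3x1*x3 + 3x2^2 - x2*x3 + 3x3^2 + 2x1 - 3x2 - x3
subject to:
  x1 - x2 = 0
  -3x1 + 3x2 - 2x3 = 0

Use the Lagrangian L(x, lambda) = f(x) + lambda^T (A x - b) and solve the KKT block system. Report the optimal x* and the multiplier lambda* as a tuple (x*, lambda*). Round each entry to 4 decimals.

Form the Lagrangian:
  L(x, lambda) = (1/2) x^T Q x + c^T x + lambda^T (A x - b)
Stationarity (grad_x L = 0): Q x + c + A^T lambda = 0.
Primal feasibility: A x = b.

This gives the KKT block system:
  [ Q   A^T ] [ x     ]   [-c ]
  [ A    0  ] [ lambda ] = [ b ]

Solving the linear system:
  x*      = (0.0588, 0.0588, 0)
  lambda* = (-4.5588, -0.6176)
  f(x*)   = -0.0294

x* = (0.0588, 0.0588, 0), lambda* = (-4.5588, -0.6176)


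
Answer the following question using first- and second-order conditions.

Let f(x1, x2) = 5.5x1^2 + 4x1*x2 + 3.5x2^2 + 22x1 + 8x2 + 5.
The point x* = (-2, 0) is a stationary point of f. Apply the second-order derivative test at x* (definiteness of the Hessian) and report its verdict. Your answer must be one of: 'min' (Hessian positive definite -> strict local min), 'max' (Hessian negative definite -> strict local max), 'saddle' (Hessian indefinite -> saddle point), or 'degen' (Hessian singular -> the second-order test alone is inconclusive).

Compute the Hessian H = grad^2 f:
  H = [[11, 4], [4, 7]]
Verify stationarity: grad f(x*) = H x* + g = (0, 0).
Eigenvalues of H: 4.5279, 13.4721.
Both eigenvalues > 0, so H is positive definite -> x* is a strict local min.

min


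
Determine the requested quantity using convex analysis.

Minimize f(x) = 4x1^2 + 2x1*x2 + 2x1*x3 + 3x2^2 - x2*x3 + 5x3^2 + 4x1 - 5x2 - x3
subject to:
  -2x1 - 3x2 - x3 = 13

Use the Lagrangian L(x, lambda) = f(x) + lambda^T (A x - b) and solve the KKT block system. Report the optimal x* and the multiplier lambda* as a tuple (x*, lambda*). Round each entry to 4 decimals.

Form the Lagrangian:
  L(x, lambda) = (1/2) x^T Q x + c^T x + lambda^T (A x - b)
Stationarity (grad_x L = 0): Q x + c + A^T lambda = 0.
Primal feasibility: A x = b.

This gives the KKT block system:
  [ Q   A^T ] [ x     ]   [-c ]
  [ A    0  ] [ lambda ] = [ b ]

Solving the linear system:
  x*      = (-1.7067, -2.9609, -0.7039)
  lambda* = (-8.4916)
  f(x*)   = 59.5363

x* = (-1.7067, -2.9609, -0.7039), lambda* = (-8.4916)


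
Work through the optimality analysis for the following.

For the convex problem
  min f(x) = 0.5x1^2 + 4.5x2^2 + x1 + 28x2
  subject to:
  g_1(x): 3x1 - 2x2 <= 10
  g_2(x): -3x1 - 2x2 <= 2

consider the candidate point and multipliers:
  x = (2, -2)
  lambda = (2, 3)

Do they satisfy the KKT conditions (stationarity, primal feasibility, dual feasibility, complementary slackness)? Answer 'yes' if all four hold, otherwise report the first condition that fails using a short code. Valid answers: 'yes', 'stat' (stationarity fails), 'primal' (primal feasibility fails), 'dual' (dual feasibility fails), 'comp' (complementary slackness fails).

Gradient of f: grad f(x) = Q x + c = (3, 10)
Constraint values g_i(x) = a_i^T x - b_i:
  g_1((2, -2)) = 0
  g_2((2, -2)) = -4
Stationarity residual: grad f(x) + sum_i lambda_i a_i = (0, 0)
  -> stationarity OK
Primal feasibility (all g_i <= 0): OK
Dual feasibility (all lambda_i >= 0): OK
Complementary slackness (lambda_i * g_i(x) = 0 for all i): FAILS

Verdict: the first failing condition is complementary_slackness -> comp.

comp


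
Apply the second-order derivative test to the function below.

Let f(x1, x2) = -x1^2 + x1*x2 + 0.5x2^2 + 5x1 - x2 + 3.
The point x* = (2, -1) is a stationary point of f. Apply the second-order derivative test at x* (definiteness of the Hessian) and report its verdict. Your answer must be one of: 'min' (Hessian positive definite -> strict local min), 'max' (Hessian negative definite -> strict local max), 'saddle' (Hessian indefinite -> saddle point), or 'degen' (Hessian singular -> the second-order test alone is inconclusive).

Compute the Hessian H = grad^2 f:
  H = [[-2, 1], [1, 1]]
Verify stationarity: grad f(x*) = H x* + g = (0, 0).
Eigenvalues of H: -2.3028, 1.3028.
Eigenvalues have mixed signs, so H is indefinite -> x* is a saddle point.

saddle


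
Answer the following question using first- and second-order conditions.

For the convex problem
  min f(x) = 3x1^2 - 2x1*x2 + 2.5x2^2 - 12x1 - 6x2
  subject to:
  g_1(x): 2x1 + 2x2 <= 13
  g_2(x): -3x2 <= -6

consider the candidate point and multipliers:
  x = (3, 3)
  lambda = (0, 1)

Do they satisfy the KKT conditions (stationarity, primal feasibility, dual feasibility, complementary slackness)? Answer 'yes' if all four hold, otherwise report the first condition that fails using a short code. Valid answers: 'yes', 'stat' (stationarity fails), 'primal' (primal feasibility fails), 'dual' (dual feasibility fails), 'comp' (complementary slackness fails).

Gradient of f: grad f(x) = Q x + c = (0, 3)
Constraint values g_i(x) = a_i^T x - b_i:
  g_1((3, 3)) = -1
  g_2((3, 3)) = -3
Stationarity residual: grad f(x) + sum_i lambda_i a_i = (0, 0)
  -> stationarity OK
Primal feasibility (all g_i <= 0): OK
Dual feasibility (all lambda_i >= 0): OK
Complementary slackness (lambda_i * g_i(x) = 0 for all i): FAILS

Verdict: the first failing condition is complementary_slackness -> comp.

comp


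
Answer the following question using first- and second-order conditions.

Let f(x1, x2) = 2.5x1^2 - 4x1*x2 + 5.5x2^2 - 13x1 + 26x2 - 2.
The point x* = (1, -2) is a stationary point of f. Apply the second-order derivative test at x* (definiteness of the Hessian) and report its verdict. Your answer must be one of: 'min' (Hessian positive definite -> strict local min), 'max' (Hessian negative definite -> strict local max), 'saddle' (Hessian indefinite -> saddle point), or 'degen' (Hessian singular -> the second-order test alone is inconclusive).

Compute the Hessian H = grad^2 f:
  H = [[5, -4], [-4, 11]]
Verify stationarity: grad f(x*) = H x* + g = (0, 0).
Eigenvalues of H: 3, 13.
Both eigenvalues > 0, so H is positive definite -> x* is a strict local min.

min


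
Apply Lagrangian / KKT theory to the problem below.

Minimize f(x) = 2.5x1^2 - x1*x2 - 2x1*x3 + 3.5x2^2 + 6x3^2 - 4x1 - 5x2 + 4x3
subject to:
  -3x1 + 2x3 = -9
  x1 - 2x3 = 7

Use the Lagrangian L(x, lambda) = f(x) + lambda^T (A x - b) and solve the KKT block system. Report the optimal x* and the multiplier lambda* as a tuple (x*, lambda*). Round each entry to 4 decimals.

Form the Lagrangian:
  L(x, lambda) = (1/2) x^T Q x + c^T x + lambda^T (A x - b)
Stationarity (grad_x L = 0): Q x + c + A^T lambda = 0.
Primal feasibility: A x = b.

This gives the KKT block system:
  [ Q   A^T ] [ x     ]   [-c ]
  [ A    0  ] [ lambda ] = [ b ]

Solving the linear system:
  x*      = (1, 0.8571, -3)
  lambda* = (-5.4286, -22.4286)
  f(x*)   = 43.9286

x* = (1, 0.8571, -3), lambda* = (-5.4286, -22.4286)


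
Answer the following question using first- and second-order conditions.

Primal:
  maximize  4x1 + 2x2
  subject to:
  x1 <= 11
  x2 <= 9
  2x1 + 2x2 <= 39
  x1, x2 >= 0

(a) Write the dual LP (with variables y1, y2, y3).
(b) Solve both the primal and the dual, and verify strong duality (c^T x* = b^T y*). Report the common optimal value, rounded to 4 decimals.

The standard primal-dual pair for 'max c^T x s.t. A x <= b, x >= 0' is:
  Dual:  min b^T y  s.t.  A^T y >= c,  y >= 0.

So the dual LP is:
  minimize  11y1 + 9y2 + 39y3
  subject to:
    y1 + 2y3 >= 4
    y2 + 2y3 >= 2
    y1, y2, y3 >= 0

Solving the primal: x* = (11, 8.5).
  primal value c^T x* = 61.
Solving the dual: y* = (2, 0, 1).
  dual value b^T y* = 61.
Strong duality: c^T x* = b^T y*. Confirmed.

61


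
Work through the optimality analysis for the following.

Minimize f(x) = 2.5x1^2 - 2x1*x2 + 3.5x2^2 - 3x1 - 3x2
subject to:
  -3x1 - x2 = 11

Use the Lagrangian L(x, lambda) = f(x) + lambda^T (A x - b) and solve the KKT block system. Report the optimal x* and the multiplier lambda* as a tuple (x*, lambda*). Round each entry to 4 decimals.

Form the Lagrangian:
  L(x, lambda) = (1/2) x^T Q x + c^T x + lambda^T (A x - b)
Stationarity (grad_x L = 0): Q x + c + A^T lambda = 0.
Primal feasibility: A x = b.

This gives the KKT block system:
  [ Q   A^T ] [ x     ]   [-c ]
  [ A    0  ] [ lambda ] = [ b ]

Solving the linear system:
  x*      = (-3.2375, -1.2875)
  lambda* = (-5.5375)
  f(x*)   = 37.2438

x* = (-3.2375, -1.2875), lambda* = (-5.5375)


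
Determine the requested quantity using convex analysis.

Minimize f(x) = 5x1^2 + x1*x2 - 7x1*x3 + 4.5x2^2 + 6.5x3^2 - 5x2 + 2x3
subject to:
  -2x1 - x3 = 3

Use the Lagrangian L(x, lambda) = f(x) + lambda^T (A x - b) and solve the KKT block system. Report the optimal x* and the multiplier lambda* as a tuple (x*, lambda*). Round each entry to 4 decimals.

Form the Lagrangian:
  L(x, lambda) = (1/2) x^T Q x + c^T x + lambda^T (A x - b)
Stationarity (grad_x L = 0): Q x + c + A^T lambda = 0.
Primal feasibility: A x = b.

This gives the KKT block system:
  [ Q   A^T ] [ x     ]   [-c ]
  [ A    0  ] [ lambda ] = [ b ]

Solving the linear system:
  x*      = (-1.063, 0.6737, -0.8739)
  lambda* = (-1.9197)
  f(x*)   = 0.3214

x* = (-1.063, 0.6737, -0.8739), lambda* = (-1.9197)


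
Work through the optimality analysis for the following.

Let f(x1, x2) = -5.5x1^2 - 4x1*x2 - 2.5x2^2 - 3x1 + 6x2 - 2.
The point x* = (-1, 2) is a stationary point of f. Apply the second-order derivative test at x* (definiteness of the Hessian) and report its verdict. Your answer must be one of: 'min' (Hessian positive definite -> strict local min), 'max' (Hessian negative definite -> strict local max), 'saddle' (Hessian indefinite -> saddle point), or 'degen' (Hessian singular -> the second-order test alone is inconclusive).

Compute the Hessian H = grad^2 f:
  H = [[-11, -4], [-4, -5]]
Verify stationarity: grad f(x*) = H x* + g = (0, 0).
Eigenvalues of H: -13, -3.
Both eigenvalues < 0, so H is negative definite -> x* is a strict local max.

max


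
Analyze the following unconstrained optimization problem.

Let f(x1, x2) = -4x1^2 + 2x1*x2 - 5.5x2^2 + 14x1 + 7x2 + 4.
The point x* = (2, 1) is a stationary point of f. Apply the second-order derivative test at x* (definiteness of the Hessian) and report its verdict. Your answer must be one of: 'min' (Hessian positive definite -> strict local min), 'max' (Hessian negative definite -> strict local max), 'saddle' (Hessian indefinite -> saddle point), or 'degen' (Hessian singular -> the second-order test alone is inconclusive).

Compute the Hessian H = grad^2 f:
  H = [[-8, 2], [2, -11]]
Verify stationarity: grad f(x*) = H x* + g = (0, 0).
Eigenvalues of H: -12, -7.
Both eigenvalues < 0, so H is negative definite -> x* is a strict local max.

max


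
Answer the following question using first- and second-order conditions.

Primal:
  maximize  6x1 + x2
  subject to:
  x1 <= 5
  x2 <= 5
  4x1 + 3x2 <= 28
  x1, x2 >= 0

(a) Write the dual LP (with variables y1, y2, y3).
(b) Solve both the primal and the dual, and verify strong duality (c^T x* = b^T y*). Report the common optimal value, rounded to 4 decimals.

The standard primal-dual pair for 'max c^T x s.t. A x <= b, x >= 0' is:
  Dual:  min b^T y  s.t.  A^T y >= c,  y >= 0.

So the dual LP is:
  minimize  5y1 + 5y2 + 28y3
  subject to:
    y1 + 4y3 >= 6
    y2 + 3y3 >= 1
    y1, y2, y3 >= 0

Solving the primal: x* = (5, 2.6667).
  primal value c^T x* = 32.6667.
Solving the dual: y* = (4.6667, 0, 0.3333).
  dual value b^T y* = 32.6667.
Strong duality: c^T x* = b^T y*. Confirmed.

32.6667


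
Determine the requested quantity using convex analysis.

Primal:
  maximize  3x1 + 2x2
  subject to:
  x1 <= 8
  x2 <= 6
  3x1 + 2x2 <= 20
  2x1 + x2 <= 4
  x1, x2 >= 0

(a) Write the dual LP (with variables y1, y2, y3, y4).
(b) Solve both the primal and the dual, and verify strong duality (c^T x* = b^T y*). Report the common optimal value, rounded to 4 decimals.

The standard primal-dual pair for 'max c^T x s.t. A x <= b, x >= 0' is:
  Dual:  min b^T y  s.t.  A^T y >= c,  y >= 0.

So the dual LP is:
  minimize  8y1 + 6y2 + 20y3 + 4y4
  subject to:
    y1 + 3y3 + 2y4 >= 3
    y2 + 2y3 + y4 >= 2
    y1, y2, y3, y4 >= 0

Solving the primal: x* = (0, 4).
  primal value c^T x* = 8.
Solving the dual: y* = (0, 0, 0, 2).
  dual value b^T y* = 8.
Strong duality: c^T x* = b^T y*. Confirmed.

8


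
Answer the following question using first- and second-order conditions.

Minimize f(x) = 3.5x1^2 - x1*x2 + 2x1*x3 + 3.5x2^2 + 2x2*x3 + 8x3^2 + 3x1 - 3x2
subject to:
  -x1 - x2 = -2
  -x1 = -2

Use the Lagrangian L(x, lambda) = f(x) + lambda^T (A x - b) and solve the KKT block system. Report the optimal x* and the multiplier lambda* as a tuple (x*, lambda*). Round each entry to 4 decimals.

Form the Lagrangian:
  L(x, lambda) = (1/2) x^T Q x + c^T x + lambda^T (A x - b)
Stationarity (grad_x L = 0): Q x + c + A^T lambda = 0.
Primal feasibility: A x = b.

This gives the KKT block system:
  [ Q   A^T ] [ x     ]   [-c ]
  [ A    0  ] [ lambda ] = [ b ]

Solving the linear system:
  x*      = (2, 0, -0.25)
  lambda* = (-5.5, 22)
  f(x*)   = 19.5

x* = (2, 0, -0.25), lambda* = (-5.5, 22)
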